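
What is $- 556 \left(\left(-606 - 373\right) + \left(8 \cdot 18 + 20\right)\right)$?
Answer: $453140$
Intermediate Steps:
$- 556 \left(\left(-606 - 373\right) + \left(8 \cdot 18 + 20\right)\right) = - 556 \left(-979 + \left(144 + 20\right)\right) = - 556 \left(-979 + 164\right) = \left(-556\right) \left(-815\right) = 453140$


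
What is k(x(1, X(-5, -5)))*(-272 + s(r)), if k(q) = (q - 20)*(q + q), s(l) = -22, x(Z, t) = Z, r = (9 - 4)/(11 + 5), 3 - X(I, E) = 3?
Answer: 11172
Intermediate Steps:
X(I, E) = 0 (X(I, E) = 3 - 1*3 = 3 - 3 = 0)
r = 5/16 ≈ 0.31250
k(q) = 2*q*(-20 + q) (k(q) = (-20 + q)*(2*q) = 2*q*(-20 + q))
k(x(1, X(-5, -5)))*(-272 + s(r)) = (2*1*(-20 + 1))*(-272 - 22) = (2*1*(-19))*(-294) = -38*(-294) = 11172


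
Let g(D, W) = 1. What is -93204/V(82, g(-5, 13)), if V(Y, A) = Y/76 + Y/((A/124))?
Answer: -3541752/386425 ≈ -9.1654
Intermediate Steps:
V(Y, A) = Y/76 + 124*Y/A (V(Y, A) = Y*(1/76) + Y/((A*(1/124))) = Y/76 + Y/((A/124)) = Y/76 + Y*(124/A) = Y/76 + 124*Y/A)
-93204/V(82, g(-5, 13)) = -93204*38/(41*(9424 + 1)) = -93204/((1/76)*82*1*9425) = -93204/386425/38 = -93204*38/386425 = -3541752/386425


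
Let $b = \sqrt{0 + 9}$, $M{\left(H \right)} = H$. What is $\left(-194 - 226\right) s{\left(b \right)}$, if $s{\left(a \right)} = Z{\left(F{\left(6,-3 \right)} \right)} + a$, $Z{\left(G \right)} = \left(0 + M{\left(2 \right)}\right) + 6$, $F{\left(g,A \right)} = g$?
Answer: $-4620$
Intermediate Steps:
$b = 3$ ($b = \sqrt{9} = 3$)
$Z{\left(G \right)} = 8$ ($Z{\left(G \right)} = \left(0 + 2\right) + 6 = 2 + 6 = 8$)
$s{\left(a \right)} = 8 + a$
$\left(-194 - 226\right) s{\left(b \right)} = \left(-194 - 226\right) \left(8 + 3\right) = \left(-420\right) 11 = -4620$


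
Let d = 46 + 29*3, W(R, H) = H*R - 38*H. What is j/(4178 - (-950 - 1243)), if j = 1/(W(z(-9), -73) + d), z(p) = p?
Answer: 1/22706244 ≈ 4.4041e-8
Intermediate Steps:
W(R, H) = -38*H + H*R
d = 133 (d = 46 + 87 = 133)
j = 1/3564 (j = 1/(-73*(-38 - 9) + 133) = 1/(-73*(-47) + 133) = 1/(3431 + 133) = 1/3564 ≈ 0.00028058)
j/(4178 - (-950 - 1243)) = 1/(3564*(4178 - (-950 - 1243))) = 1/(3564*(4178 - 1*(-2193))) = 1/(3564*(4178 + 2193)) = (1/3564)/6371 = (1/3564)*(1/6371) = 1/22706244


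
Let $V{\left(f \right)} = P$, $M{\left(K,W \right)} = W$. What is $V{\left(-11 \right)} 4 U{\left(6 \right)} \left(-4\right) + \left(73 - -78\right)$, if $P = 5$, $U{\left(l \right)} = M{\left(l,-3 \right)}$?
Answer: $391$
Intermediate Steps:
$U{\left(l \right)} = -3$
$V{\left(f \right)} = 5$
$V{\left(-11 \right)} 4 U{\left(6 \right)} \left(-4\right) + \left(73 - -78\right) = 5 \cdot 4 \left(-3\right) \left(-4\right) + \left(73 - -78\right) = 5 \left(\left(-12\right) \left(-4\right)\right) + \left(73 + 78\right) = 5 \cdot 48 + 151 = 240 + 151 = 391$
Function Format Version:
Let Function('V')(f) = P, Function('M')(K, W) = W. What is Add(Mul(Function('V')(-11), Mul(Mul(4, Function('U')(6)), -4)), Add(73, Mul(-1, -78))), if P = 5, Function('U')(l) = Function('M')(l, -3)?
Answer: 391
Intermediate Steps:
Function('U')(l) = -3
Function('V')(f) = 5
Add(Mul(Function('V')(-11), Mul(Mul(4, Function('U')(6)), -4)), Add(73, Mul(-1, -78))) = Add(Mul(5, Mul(Mul(4, -3), -4)), Add(73, Mul(-1, -78))) = Add(Mul(5, Mul(-12, -4)), Add(73, 78)) = Add(Mul(5, 48), 151) = Add(240, 151) = 391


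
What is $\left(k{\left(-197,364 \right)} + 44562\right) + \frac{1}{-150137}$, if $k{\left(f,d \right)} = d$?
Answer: $\frac{6745054861}{150137} \approx 44926.0$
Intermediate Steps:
$\left(k{\left(-197,364 \right)} + 44562\right) + \frac{1}{-150137} = \left(364 + 44562\right) + \frac{1}{-150137} = 44926 - \frac{1}{150137} = \frac{6745054861}{150137}$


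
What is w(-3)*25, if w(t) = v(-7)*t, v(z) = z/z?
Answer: -75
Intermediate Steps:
v(z) = 1
w(t) = t (w(t) = 1*t = t)
w(-3)*25 = -3*25 = -75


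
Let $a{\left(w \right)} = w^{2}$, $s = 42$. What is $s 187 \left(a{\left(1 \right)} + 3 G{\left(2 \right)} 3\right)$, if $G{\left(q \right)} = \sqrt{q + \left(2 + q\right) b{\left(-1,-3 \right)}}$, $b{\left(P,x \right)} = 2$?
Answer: $7854 + 70686 \sqrt{10} \approx 2.3138 \cdot 10^{5}$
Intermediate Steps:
$G{\left(q \right)} = \sqrt{4 + 3 q}$ ($G{\left(q \right)} = \sqrt{q + \left(2 + q\right) 2} = \sqrt{q + \left(4 + 2 q\right)} = \sqrt{4 + 3 q}$)
$s 187 \left(a{\left(1 \right)} + 3 G{\left(2 \right)} 3\right) = 42 \cdot 187 \left(1^{2} + 3 \sqrt{4 + 3 \cdot 2} \cdot 3\right) = 7854 \left(1 + 3 \sqrt{4 + 6} \cdot 3\right) = 7854 \left(1 + 3 \sqrt{10} \cdot 3\right) = 7854 \left(1 + 9 \sqrt{10}\right) = 7854 + 70686 \sqrt{10}$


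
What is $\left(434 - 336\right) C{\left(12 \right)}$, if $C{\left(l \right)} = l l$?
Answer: $14112$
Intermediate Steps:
$C{\left(l \right)} = l^{2}$
$\left(434 - 336\right) C{\left(12 \right)} = \left(434 - 336\right) 12^{2} = 98 \cdot 144 = 14112$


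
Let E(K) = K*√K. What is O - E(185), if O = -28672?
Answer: -28672 - 185*√185 ≈ -31188.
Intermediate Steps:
E(K) = K^(3/2)
O - E(185) = -28672 - 185^(3/2) = -28672 - 185*√185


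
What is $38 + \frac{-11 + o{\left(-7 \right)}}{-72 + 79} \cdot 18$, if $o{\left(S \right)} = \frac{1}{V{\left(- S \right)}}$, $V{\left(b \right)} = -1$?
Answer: $\frac{50}{7} \approx 7.1429$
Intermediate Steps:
$o{\left(S \right)} = -1$ ($o{\left(S \right)} = \frac{1}{-1} = -1$)
$38 + \frac{-11 + o{\left(-7 \right)}}{-72 + 79} \cdot 18 = 38 + \frac{-11 - 1}{-72 + 79} \cdot 18 = 38 + - \frac{12}{7} \cdot 18 = 38 + \left(-12\right) \frac{1}{7} \cdot 18 = 38 - \frac{216}{7} = \frac{50}{7}$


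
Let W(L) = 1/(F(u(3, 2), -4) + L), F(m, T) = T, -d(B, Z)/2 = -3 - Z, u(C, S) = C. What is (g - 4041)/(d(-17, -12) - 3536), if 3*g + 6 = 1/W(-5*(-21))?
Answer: 6014/5331 ≈ 1.1281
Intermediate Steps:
d(B, Z) = 6 + 2*Z (d(B, Z) = -2*(-3 - Z) = 6 + 2*Z)
W(L) = 1/(-4 + L)
g = 95/3 (g = -2 + 1/(3*(1/(-4 - 5*(-21)))) = -2 + 1/(3*(1/(-4 + 105))) = -2 + 1/(3*(1/101)) = -2 + (1/3)*101 = -2 + 101/3 = 95/3 ≈ 31.667)
(g - 4041)/(d(-17, -12) - 3536) = (95/3 - 4041)/((6 + 2*(-12)) - 3536) = -12028/(3*((6 - 24) - 3536)) = -12028/(3*(-18 - 3536)) = -12028/3/(-3554) = -12028/3*(-1/3554) = 6014/5331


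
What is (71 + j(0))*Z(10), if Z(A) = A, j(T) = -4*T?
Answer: 710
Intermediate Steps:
(71 + j(0))*Z(10) = (71 - 4*0)*10 = (71 + 0)*10 = 71*10 = 710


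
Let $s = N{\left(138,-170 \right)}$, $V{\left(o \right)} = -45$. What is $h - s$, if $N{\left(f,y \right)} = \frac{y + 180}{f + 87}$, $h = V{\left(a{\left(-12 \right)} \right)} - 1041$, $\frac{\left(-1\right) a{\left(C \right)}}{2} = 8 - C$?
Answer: $- \frac{48872}{45} \approx -1086.0$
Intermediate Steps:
$a{\left(C \right)} = -16 + 2 C$ ($a{\left(C \right)} = - 2 \left(8 - C\right) = -16 + 2 C$)
$h = -1086$ ($h = -45 - 1041 = -1086$)
$N{\left(f,y \right)} = \frac{180 + y}{87 + f}$
$s = \frac{2}{45}$ ($s = \frac{180 - 170}{87 + 138} = \frac{1}{225} \cdot 10 = \frac{2}{45} \approx 0.044444$)
$h - s = -1086 - \frac{2}{45} = - \frac{48872}{45}$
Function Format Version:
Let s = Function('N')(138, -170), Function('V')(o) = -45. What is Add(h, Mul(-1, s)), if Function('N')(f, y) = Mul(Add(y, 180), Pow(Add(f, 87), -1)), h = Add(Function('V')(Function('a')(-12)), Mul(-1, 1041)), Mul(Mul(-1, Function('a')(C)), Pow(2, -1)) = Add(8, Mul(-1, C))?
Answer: Rational(-48872, 45) ≈ -1086.0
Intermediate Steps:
Function('a')(C) = Add(-16, Mul(2, C)) (Function('a')(C) = Mul(-2, Add(8, Mul(-1, C))) = Add(-16, Mul(2, C)))
h = -1086 (h = Add(-45, Mul(-1, 1041)) = Add(-45, -1041) = -1086)
Function('N')(f, y) = Mul(Pow(Add(87, f), -1), Add(180, y)) (Function('N')(f, y) = Mul(Add(180, y), Pow(Add(87, f), -1)) = Mul(Pow(Add(87, f), -1), Add(180, y)))
s = Rational(2, 45) (s = Mul(Pow(Add(87, 138), -1), Add(180, -170)) = Mul(Pow(225, -1), 10) = Mul(Rational(1, 225), 10) = Rational(2, 45) ≈ 0.044444)
Add(h, Mul(-1, s)) = Add(-1086, Mul(-1, Rational(2, 45))) = Add(-1086, Rational(-2, 45)) = Rational(-48872, 45)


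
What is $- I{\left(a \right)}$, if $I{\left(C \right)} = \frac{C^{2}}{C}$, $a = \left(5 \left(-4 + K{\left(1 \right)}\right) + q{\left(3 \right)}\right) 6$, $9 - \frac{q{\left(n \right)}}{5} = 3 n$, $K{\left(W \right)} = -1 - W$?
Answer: $180$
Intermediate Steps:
$q{\left(n \right)} = 45 - 15 n$ ($q{\left(n \right)} = 45 - 5 \cdot 3 n = 45 - 15 n$)
$a = -180$ ($a = \left(5 \left(-4 - 2\right) + \left(45 - 45\right)\right) 6 = \left(5 \left(-4 - 2\right) + 0\right) 6 = \left(5 \left(-6\right) + 0\right) 6 = \left(-30 + 0\right) 6 = \left(-30\right) 6 = -180$)
$I{\left(C \right)} = C$
$- I{\left(a \right)} = \left(-1\right) \left(-180\right) = 180$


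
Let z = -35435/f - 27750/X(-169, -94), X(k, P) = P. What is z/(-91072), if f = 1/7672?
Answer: 12777280165/4280384 ≈ 2985.1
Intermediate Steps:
f = 1/7672 ≈ 0.00013034
z = -12777280165/47 (z = -35435/1/7672 - 27750/(-94) = -35435*7672 - 27750*(-1/94) = -271857320 + 13875/47 = -12777280165/47 ≈ -2.7186e+8)
z/(-91072) = -12777280165/47/(-91072) = -12777280165/47*(-1/91072) = 12777280165/4280384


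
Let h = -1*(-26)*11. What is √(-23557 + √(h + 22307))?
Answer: √(-23557 + √22593) ≈ 152.99*I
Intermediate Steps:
h = 286 (h = 26*11 = 286)
√(-23557 + √(h + 22307)) = √(-23557 + √(286 + 22307)) = √(-23557 + √22593)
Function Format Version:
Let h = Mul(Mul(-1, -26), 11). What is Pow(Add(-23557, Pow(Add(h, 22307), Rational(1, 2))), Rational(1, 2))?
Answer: Pow(Add(-23557, Pow(22593, Rational(1, 2))), Rational(1, 2)) ≈ Mul(152.99, I)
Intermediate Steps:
h = 286 (h = Mul(26, 11) = 286)
Pow(Add(-23557, Pow(Add(h, 22307), Rational(1, 2))), Rational(1, 2)) = Pow(Add(-23557, Pow(Add(286, 22307), Rational(1, 2))), Rational(1, 2)) = Pow(Add(-23557, Pow(22593, Rational(1, 2))), Rational(1, 2))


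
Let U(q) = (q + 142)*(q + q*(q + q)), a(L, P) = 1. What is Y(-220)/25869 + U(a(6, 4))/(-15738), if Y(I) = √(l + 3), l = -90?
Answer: -143/5246 + I*√87/25869 ≈ -0.027259 + 0.00036056*I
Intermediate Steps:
Y(I) = I*√87 (Y(I) = √(-90 + 3) = √(-87) = I*√87)
U(q) = (142 + q)*(q + 2*q²) (U(q) = (142 + q)*(q + q*(2*q)) = (142 + q)*(q + 2*q²))
Y(-220)/25869 + U(a(6, 4))/(-15738) = (I*√87)/25869 + (1*(142 + 2*1² + 285*1))/(-15738) = (I*√87)*(1/25869) + (1*(142 + 2*1 + 285))*(-1/15738) = I*√87/25869 + (1*(142 + 2 + 285))*(-1/15738) = I*√87/25869 + (1*429)*(-1/15738) = I*√87/25869 + 429*(-1/15738) = I*√87/25869 - 143/5246 = -143/5246 + I*√87/25869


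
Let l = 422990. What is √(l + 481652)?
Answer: √904642 ≈ 951.13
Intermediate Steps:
√(l + 481652) = √(422990 + 481652) = √904642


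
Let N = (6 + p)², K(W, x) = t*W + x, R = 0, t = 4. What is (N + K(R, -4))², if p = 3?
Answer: 5929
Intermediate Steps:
K(W, x) = x + 4*W (K(W, x) = 4*W + x = x + 4*W)
N = 81 (N = (6 + 3)² = 9² = 81)
(N + K(R, -4))² = (81 + (-4 + 4*0))² = (81 + (-4 + 0))² = (81 - 4)² = 77² = 5929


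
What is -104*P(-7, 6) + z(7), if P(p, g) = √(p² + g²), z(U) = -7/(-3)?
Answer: 7/3 - 104*√85 ≈ -956.50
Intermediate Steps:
z(U) = 7/3 (z(U) = -7*(-⅓) = 7/3)
P(p, g) = √(g² + p²)
-104*P(-7, 6) + z(7) = -104*√(6² + (-7)²) + 7/3 = -104*√(36 + 49) + 7/3 = -104*√85 + 7/3 = 7/3 - 104*√85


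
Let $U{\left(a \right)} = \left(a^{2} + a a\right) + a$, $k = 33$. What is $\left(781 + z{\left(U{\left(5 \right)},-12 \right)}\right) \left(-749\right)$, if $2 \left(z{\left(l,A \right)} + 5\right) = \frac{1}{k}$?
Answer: $- \frac{38361533}{66} \approx -5.8124 \cdot 10^{5}$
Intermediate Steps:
$U{\left(a \right)} = a + 2 a^{2}$ ($U{\left(a \right)} = \left(a^{2} + a^{2}\right) + a = 2 a^{2} + a = a + 2 a^{2}$)
$z{\left(l,A \right)} = - \frac{329}{66}$ ($z{\left(l,A \right)} = -5 + \frac{1}{2 \cdot 33} = -5 + \frac{1}{2} \cdot \frac{1}{33} = -5 + \frac{1}{66} = - \frac{329}{66}$)
$\left(781 + z{\left(U{\left(5 \right)},-12 \right)}\right) \left(-749\right) = \left(781 - \frac{329}{66}\right) \left(-749\right) = \frac{51217}{66} \left(-749\right) = - \frac{38361533}{66}$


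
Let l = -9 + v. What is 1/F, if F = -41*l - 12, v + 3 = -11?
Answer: 1/931 ≈ 0.0010741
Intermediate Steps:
v = -14 (v = -3 - 11 = -14)
l = -23 (l = -9 - 14 = -23)
F = 931 (F = -41*(-23) - 12 = 943 - 12 = 931)
1/F = 1/931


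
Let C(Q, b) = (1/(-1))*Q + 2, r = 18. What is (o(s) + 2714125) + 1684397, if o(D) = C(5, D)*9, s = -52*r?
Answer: 4398495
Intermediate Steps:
C(Q, b) = 2 - Q (C(Q, b) = (1*(-1))*Q + 2 = -Q + 2 = 2 - Q)
s = -936 (s = -52*18 = -936)
o(D) = -27 (o(D) = (2 - 1*5)*9 = (2 - 5)*9 = -3*9 = -27)
(o(s) + 2714125) + 1684397 = (-27 + 2714125) + 1684397 = 2714098 + 1684397 = 4398495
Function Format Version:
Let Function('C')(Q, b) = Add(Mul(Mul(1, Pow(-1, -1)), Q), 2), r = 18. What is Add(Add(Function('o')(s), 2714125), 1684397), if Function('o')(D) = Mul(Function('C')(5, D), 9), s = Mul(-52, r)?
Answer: 4398495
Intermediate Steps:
Function('C')(Q, b) = Add(2, Mul(-1, Q)) (Function('C')(Q, b) = Add(Mul(Mul(1, -1), Q), 2) = Add(Mul(-1, Q), 2) = Add(2, Mul(-1, Q)))
s = -936 (s = Mul(-52, 18) = -936)
Function('o')(D) = -27 (Function('o')(D) = Mul(Add(2, Mul(-1, 5)), 9) = Mul(Add(2, -5), 9) = Mul(-3, 9) = -27)
Add(Add(Function('o')(s), 2714125), 1684397) = Add(Add(-27, 2714125), 1684397) = Add(2714098, 1684397) = 4398495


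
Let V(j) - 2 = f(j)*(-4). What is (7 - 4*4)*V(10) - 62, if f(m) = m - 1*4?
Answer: 136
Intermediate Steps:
f(m) = -4 + m (f(m) = m - 4 = -4 + m)
V(j) = 18 - 4*j (V(j) = 2 + (-4 + j)*(-4) = 2 + (16 - 4*j) = 18 - 4*j)
(7 - 4*4)*V(10) - 62 = (7 - 4*4)*(18 - 4*10) - 62 = (7 - 16)*(18 - 40) - 62 = -9*(-22) - 62 = 198 - 62 = 136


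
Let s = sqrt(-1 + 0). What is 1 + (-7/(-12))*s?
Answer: 1 + 7*I/12 ≈ 1.0 + 0.58333*I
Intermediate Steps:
s = I (s = sqrt(-1) = I ≈ 1.0*I)
1 + (-7/(-12))*s = 1 + (-7/(-12))*I = 1 + (-7*(-1/12))*I = 1 + 7*I/12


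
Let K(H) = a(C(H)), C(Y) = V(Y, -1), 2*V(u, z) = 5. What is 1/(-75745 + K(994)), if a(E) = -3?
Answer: -1/75748 ≈ -1.3202e-5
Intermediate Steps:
V(u, z) = 5/2 (V(u, z) = (1/2)*5 = 5/2)
C(Y) = 5/2
K(H) = -3
1/(-75745 + K(994)) = 1/(-75745 - 3) = 1/(-75748) = -1/75748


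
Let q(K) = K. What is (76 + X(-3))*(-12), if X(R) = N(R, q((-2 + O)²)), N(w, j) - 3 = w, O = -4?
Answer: -912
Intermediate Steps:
N(w, j) = 3 + w
X(R) = 3 + R
(76 + X(-3))*(-12) = (76 + (3 - 3))*(-12) = (76 + 0)*(-12) = 76*(-12) = -912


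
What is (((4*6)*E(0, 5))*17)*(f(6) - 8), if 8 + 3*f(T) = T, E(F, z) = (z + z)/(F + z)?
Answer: -7072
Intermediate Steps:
E(F, z) = 2*z/(F + z) (E(F, z) = (2*z)/(F + z) = 2*z/(F + z))
f(T) = -8/3 + T/3
(((4*6)*E(0, 5))*17)*(f(6) - 8) = (((4*6)*(2*5/(0 + 5)))*17)*((-8/3 + (1/3)*6) - 8) = ((24*(2*5/5))*17)*((-8/3 + 2) - 8) = ((24*(2*5*(1/5)))*17)*(-2/3 - 8) = ((24*2)*17)*(-26/3) = (48*17)*(-26/3) = 816*(-26/3) = -7072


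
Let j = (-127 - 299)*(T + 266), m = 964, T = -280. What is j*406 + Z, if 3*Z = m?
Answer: 7265116/3 ≈ 2.4217e+6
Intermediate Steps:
Z = 964/3 (Z = (⅓)*964 = 964/3 ≈ 321.33)
j = 5964 (j = (-127 - 299)*(-280 + 266) = -426*(-14) = 5964)
j*406 + Z = 5964*406 + 964/3 = 2421384 + 964/3 = 7265116/3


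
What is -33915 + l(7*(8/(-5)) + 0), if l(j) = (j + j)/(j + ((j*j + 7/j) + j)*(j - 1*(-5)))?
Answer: -24269992495/715613 ≈ -33915.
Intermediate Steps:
l(j) = 2*j/(j + (5 + j)*(j + j**2 + 7/j)) (l(j) = (2*j)/(j + ((j**2 + 7/j) + j)*(j + 5)) = (2*j)/(j + (j + j**2 + 7/j)*(5 + j)) = (2*j)/(j + (5 + j)*(j + j**2 + 7/j)) = 2*j/(j + (5 + j)*(j + j**2 + 7/j)))
-33915 + l(7*(8/(-5)) + 0) = -33915 + 2*(7*(8/(-5)) + 0)**2/(35 + (7*(8/(-5)) + 0)**4 + 6*(7*(8/(-5)) + 0)**2 + 6*(7*(8/(-5)) + 0)**3 + 7*(7*(8/(-5)) + 0)) = -33915 + 2*(7*(8*(-1/5)) + 0)**2/(35 + (7*(8*(-1/5)) + 0)**4 + 6*(7*(8*(-1/5)) + 0)**2 + 6*(7*(8*(-1/5)) + 0)**3 + 7*(7*(8*(-1/5)) + 0)) = -33915 + 2*(7*(-8/5) + 0)**2/(35 + (7*(-8/5) + 0)**4 + 6*(7*(-8/5) + 0)**2 + 6*(7*(-8/5) + 0)**3 + 7*(7*(-8/5) + 0)) = -33915 + 2*(-56/5 + 0)**2/(35 + (-56/5 + 0)**4 + 6*(-56/5 + 0)**2 + 6*(-56/5 + 0)**3 + 7*(-56/5 + 0)) = -33915 + 2*(-56/5)**2/(35 + (-56/5)**4 + 6*(-56/5)**2 + 6*(-56/5)**3 + 7*(-56/5)) = -33915 + 2*(3136/25)/(35 + 9834496/625 + 6*(3136/25) + 6*(-175616/125) - 392/5) = -33915 + 2*(3136/25)/(35 + 9834496/625 + 18816/25 - 1053696/125 - 392/5) = -33915 + 2*(3136/25)/(5009291/625) = -33915 + 2*(3136/25)*(625/5009291) = -33915 + 22400/715613 = -24269992495/715613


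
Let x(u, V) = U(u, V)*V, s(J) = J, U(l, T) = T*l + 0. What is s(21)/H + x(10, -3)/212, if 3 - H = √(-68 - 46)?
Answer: 4071/4346 + 7*I*√114/41 ≈ 0.93672 + 1.8229*I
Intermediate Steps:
U(l, T) = T*l
x(u, V) = u*V² (x(u, V) = (V*u)*V = u*V²)
H = 3 - I*√114 (H = 3 - √(-68 - 46) = 3 - √(-114) = 3 - I*√114 ≈ 3.0 - 10.677*I)
s(21)/H + x(10, -3)/212 = 21/(3 - I*√114) + (10*(-3)²)/212 = 21/(3 - I*√114) + (10*9)*(1/212) = 21/(3 - I*√114) + 90*(1/212) = 21/(3 - I*√114) + 45/106 = 45/106 + 21/(3 - I*√114)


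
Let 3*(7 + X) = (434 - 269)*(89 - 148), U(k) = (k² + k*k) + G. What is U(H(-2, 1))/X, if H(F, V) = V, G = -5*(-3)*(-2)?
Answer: 7/813 ≈ 0.0086101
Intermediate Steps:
G = -30 (G = 15*(-2) = -30)
U(k) = -30 + 2*k² (U(k) = (k² + k*k) - 30 = (k² + k²) - 30 = 2*k² - 30 = -30 + 2*k²)
X = -3252 (X = -7 + ((434 - 269)*(89 - 148))/3 = -7 + (165*(-59))/3 = -7 + (⅓)*(-9735) = -7 - 3245 = -3252)
U(H(-2, 1))/X = (-30 + 2*1²)/(-3252) = (-30 + 2*1)*(-1/3252) = (-30 + 2)*(-1/3252) = -28*(-1/3252) = 7/813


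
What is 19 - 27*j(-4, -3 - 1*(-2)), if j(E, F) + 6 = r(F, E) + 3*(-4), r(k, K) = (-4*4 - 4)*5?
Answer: 3205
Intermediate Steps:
r(k, K) = -100 (r(k, K) = (-16 - 4)*5 = -20*5 = -100)
j(E, F) = -118 (j(E, F) = -6 + (-100 + 3*(-4)) = -6 + (-100 - 12) = -6 - 112 = -118)
19 - 27*j(-4, -3 - 1*(-2)) = 19 - 27*(-118) = 19 + 3186 = 3205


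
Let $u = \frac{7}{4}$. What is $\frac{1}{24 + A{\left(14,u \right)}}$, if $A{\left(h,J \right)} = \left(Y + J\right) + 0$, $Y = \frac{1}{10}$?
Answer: $\frac{20}{517} \approx 0.038685$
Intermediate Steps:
$u = \frac{7}{4}$ ($u = 7 \cdot \frac{1}{4} = \frac{7}{4} \approx 1.75$)
$Y = \frac{1}{10} \approx 0.1$
$A{\left(h,J \right)} = \frac{1}{10} + J$ ($A{\left(h,J \right)} = \left(\frac{1}{10} + J\right) + 0 = \frac{1}{10} + J$)
$\frac{1}{24 + A{\left(14,u \right)}} = \frac{1}{24 + \left(\frac{1}{10} + \frac{7}{4}\right)} = \frac{1}{24 + \frac{37}{20}} = \frac{1}{\frac{517}{20}} = \frac{20}{517}$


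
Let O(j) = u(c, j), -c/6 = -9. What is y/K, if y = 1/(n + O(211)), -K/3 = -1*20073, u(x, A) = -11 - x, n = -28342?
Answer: -1/1710641133 ≈ -5.8458e-10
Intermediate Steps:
c = 54 (c = -6*(-9) = 54)
O(j) = -65 (O(j) = -11 - 1*54 = -11 - 54 = -65)
K = 60219 (K = -(-3)*20073 = -3*(-20073) = 60219)
y = -1/28407 (y = 1/(-28342 - 65) = 1/(-28407) = -1/28407 ≈ -3.5203e-5)
y/K = -1/28407/60219 = -1/28407*1/60219 = -1/1710641133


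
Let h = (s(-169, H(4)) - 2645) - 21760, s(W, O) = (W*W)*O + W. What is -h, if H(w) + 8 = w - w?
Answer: 253062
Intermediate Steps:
H(w) = -8 (H(w) = -8 + (w - w) = -8 + 0 = -8)
s(W, O) = W + O*W**2 (s(W, O) = W**2*O + W = O*W**2 + W = W + O*W**2)
h = -253062 (h = (-169*(1 - 8*(-169)) - 2645) - 21760 = (-169*(1 + 1352) - 2645) - 21760 = (-169*1353 - 2645) - 21760 = (-228657 - 2645) - 21760 = -231302 - 21760 = -253062)
-h = -1*(-253062) = 253062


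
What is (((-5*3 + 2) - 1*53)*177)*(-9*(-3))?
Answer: -315414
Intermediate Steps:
(((-5*3 + 2) - 1*53)*177)*(-9*(-3)) = (((-15 + 2) - 53)*177)*27 = ((-13 - 53)*177)*27 = -66*177*27 = -11682*27 = -315414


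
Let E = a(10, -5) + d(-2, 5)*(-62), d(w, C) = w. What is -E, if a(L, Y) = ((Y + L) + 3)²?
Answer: -188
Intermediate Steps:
a(L, Y) = (3 + L + Y)² (a(L, Y) = ((L + Y) + 3)² = (3 + L + Y)²)
E = 188 (E = (3 + 10 - 5)² - 2*(-62) = 8² + 124 = 64 + 124 = 188)
-E = -1*188 = -188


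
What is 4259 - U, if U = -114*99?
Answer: 15545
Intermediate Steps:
U = -11286
4259 - U = 4259 - 1*(-11286) = 4259 + 11286 = 15545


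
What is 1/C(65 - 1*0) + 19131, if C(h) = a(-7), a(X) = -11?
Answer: 210440/11 ≈ 19131.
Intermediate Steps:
C(h) = -11
1/C(65 - 1*0) + 19131 = 1/(-11) + 19131 = -1/11 + 19131 = 210440/11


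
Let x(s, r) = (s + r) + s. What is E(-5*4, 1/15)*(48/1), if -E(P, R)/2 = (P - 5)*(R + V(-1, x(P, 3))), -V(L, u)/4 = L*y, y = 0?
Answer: 160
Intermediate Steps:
x(s, r) = r + 2*s (x(s, r) = (r + s) + s = r + 2*s)
V(L, u) = 0 (V(L, u) = -4*L*0 = -4*0 = 0)
E(P, R) = -2*R*(-5 + P) (E(P, R) = -2*(P - 5)*(R + 0) = -2*(-5 + P)*R = -2*R*(-5 + P))
E(-5*4, 1/15)*(48/1) = (2*(5 - (-5)*4)/15)*(48/1) = (2*(1/15)*(5 - 1*(-20)))*(48*1) = (2*(1/15)*(5 + 20))*48 = (2*(1/15)*25)*48 = (10/3)*48 = 160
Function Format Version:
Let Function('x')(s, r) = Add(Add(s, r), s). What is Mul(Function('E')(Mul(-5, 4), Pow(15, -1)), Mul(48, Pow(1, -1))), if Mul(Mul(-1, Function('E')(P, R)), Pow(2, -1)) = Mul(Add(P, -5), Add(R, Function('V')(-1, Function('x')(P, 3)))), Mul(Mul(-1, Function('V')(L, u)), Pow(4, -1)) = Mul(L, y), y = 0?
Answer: 160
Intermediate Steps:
Function('x')(s, r) = Add(r, Mul(2, s)) (Function('x')(s, r) = Add(Add(r, s), s) = Add(r, Mul(2, s)))
Function('V')(L, u) = 0 (Function('V')(L, u) = Mul(-4, Mul(L, 0)) = Mul(-4, 0) = 0)
Function('E')(P, R) = Mul(-2, R, Add(-5, P)) (Function('E')(P, R) = Mul(-2, Mul(Add(P, -5), Add(R, 0))) = Mul(-2, Mul(Add(-5, P), R)) = Mul(-2, Mul(R, Add(-5, P))) = Mul(-2, R, Add(-5, P)))
Mul(Function('E')(Mul(-5, 4), Pow(15, -1)), Mul(48, Pow(1, -1))) = Mul(Mul(2, Pow(15, -1), Add(5, Mul(-1, Mul(-5, 4)))), Mul(48, Pow(1, -1))) = Mul(Mul(2, Rational(1, 15), Add(5, Mul(-1, -20))), Mul(48, 1)) = Mul(Mul(2, Rational(1, 15), Add(5, 20)), 48) = Mul(Mul(2, Rational(1, 15), 25), 48) = Mul(Rational(10, 3), 48) = 160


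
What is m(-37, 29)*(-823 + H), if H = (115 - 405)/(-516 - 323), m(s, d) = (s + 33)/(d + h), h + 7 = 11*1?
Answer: 920276/9229 ≈ 99.716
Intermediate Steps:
h = 4 (h = -7 + 11*1 = -7 + 11 = 4)
m(s, d) = (33 + s)/(4 + d) (m(s, d) = (s + 33)/(d + 4) = (33 + s)/(4 + d))
H = 290/839 (H = -290/(-839) = -290*(-1/839) = 290/839 ≈ 0.34565)
m(-37, 29)*(-823 + H) = ((33 - 37)/(4 + 29))*(-823 + 290/839) = (-4/33)*(-690207/839) = ((1/33)*(-4))*(-690207/839) = -4/33*(-690207/839) = 920276/9229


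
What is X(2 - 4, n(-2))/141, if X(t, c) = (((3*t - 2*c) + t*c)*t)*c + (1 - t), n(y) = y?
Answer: 11/141 ≈ 0.078014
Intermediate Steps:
X(t, c) = 1 - t + c*t*(-2*c + 3*t + c*t) (X(t, c) = (((-2*c + 3*t) + c*t)*t)*c + (1 - t) = ((-2*c + 3*t + c*t)*t)*c + (1 - t) = (t*(-2*c + 3*t + c*t))*c + (1 - t) = c*t*(-2*c + 3*t + c*t) + (1 - t) = 1 - t + c*t*(-2*c + 3*t + c*t))
X(2 - 4, n(-2))/141 = (1 - (2 - 4) + (-2)²*(2 - 4)² - 2*(2 - 4)*(-2)² + 3*(-2)*(2 - 4)²)/141 = (1 - 1*(-2) + 4*(-2)² - 2*(-2)*4 + 3*(-2)*(-2)²)/141 = (1 + 2 + 4*4 + 16 + 3*(-2)*4)/141 = (1 + 2 + 16 + 16 - 24)/141 = (1/141)*11 = 11/141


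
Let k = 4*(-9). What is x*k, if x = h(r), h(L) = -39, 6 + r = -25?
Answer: 1404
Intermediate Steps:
r = -31 (r = -6 - 25 = -31)
x = -39
k = -36
x*k = -39*(-36) = 1404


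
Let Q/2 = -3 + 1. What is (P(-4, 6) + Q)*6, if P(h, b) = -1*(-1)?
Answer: -18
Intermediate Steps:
P(h, b) = 1
Q = -4 (Q = 2*(-3 + 1) = 2*(-2) = -4)
(P(-4, 6) + Q)*6 = (1 - 4)*6 = -3*6 = -18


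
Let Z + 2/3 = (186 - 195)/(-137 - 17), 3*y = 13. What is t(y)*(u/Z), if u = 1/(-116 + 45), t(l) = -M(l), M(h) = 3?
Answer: -1386/19951 ≈ -0.069470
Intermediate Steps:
y = 13/3 (y = (1/3)*13 = 13/3 ≈ 4.3333)
t(l) = -3 (t(l) = -1*3 = -3)
Z = -281/462 (Z = -2/3 + (186 - 195)/(-137 - 17) = -2/3 - 9/(-154) = -2/3 - 9*(-1/154) = -2/3 + 9/154 = -281/462 ≈ -0.60822)
u = -1/71 (u = 1/(-71) = -1/71 ≈ -0.014085)
t(y)*(u/Z) = -(-3)/(71*(-281/462)) = -(-3)*(-462)/(71*281) = -3*462/19951 = -1386/19951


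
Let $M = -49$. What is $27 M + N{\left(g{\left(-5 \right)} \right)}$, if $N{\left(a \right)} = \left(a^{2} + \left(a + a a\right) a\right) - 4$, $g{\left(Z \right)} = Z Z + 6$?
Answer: $30386$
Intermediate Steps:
$g{\left(Z \right)} = 6 + Z^{2}$ ($g{\left(Z \right)} = Z^{2} + 6 = 6 + Z^{2}$)
$N{\left(a \right)} = -4 + a^{2} + a \left(a + a^{2}\right)$ ($N{\left(a \right)} = \left(a^{2} + \left(a + a^{2}\right) a\right) - 4 = \left(a^{2} + a \left(a + a^{2}\right)\right) - 4 = -4 + a^{2} + a \left(a + a^{2}\right)$)
$27 M + N{\left(g{\left(-5 \right)} \right)} = 27 \left(-49\right) + \left(-4 + \left(6 + \left(-5\right)^{2}\right)^{3} + 2 \left(6 + \left(-5\right)^{2}\right)^{2}\right) = -1323 + \left(-4 + \left(6 + 25\right)^{3} + 2 \left(6 + 25\right)^{2}\right) = -1323 + \left(-4 + 31^{3} + 2 \cdot 31^{2}\right) = -1323 + \left(-4 + 29791 + 2 \cdot 961\right) = -1323 + \left(-4 + 29791 + 1922\right) = -1323 + 31709 = 30386$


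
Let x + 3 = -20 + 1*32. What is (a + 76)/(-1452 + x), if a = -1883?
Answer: 139/111 ≈ 1.2523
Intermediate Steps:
x = 9 (x = -3 + (-20 + 1*32) = -3 + (-20 + 32) = -3 + 12 = 9)
(a + 76)/(-1452 + x) = (-1883 + 76)/(-1452 + 9) = -1807/(-1443) = -1807*(-1/1443) = 139/111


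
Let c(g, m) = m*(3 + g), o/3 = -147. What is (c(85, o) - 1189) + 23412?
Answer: -16585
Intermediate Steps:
o = -441 (o = 3*(-147) = -441)
(c(85, o) - 1189) + 23412 = (-441*(3 + 85) - 1189) + 23412 = (-441*88 - 1189) + 23412 = (-38808 - 1189) + 23412 = -39997 + 23412 = -16585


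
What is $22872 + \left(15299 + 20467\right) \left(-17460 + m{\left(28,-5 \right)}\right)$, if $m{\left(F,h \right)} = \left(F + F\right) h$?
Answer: $-634465968$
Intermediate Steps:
$m{\left(F,h \right)} = 2 F h$
$22872 + \left(15299 + 20467\right) \left(-17460 + m{\left(28,-5 \right)}\right) = 22872 + \left(15299 + 20467\right) \left(-17460 + 2 \cdot 28 \left(-5\right)\right) = 22872 + 35766 \left(-17460 - 280\right) = 22872 + 35766 \left(-17740\right) = 22872 - 634488840 = -634465968$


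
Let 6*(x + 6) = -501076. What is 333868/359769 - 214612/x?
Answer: 78821216123/22535570391 ≈ 3.4976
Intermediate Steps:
x = -250556/3 (x = -6 + (⅙)*(-501076) = -6 - 250538/3 = -250556/3 ≈ -83519.)
333868/359769 - 214612/x = 333868/359769 - 214612/(-250556/3) = 333868*(1/359769) - 214612*(-3/250556) = 333868/359769 + 160959/62639 = 78821216123/22535570391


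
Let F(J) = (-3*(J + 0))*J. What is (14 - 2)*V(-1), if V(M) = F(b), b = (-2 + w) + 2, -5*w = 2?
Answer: -144/25 ≈ -5.7600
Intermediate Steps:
w = -2/5 (w = -1/5*2 = -2/5 ≈ -0.40000)
b = -2/5 (b = (-2 - 2/5) + 2 = -12/5 + 2 = -2/5 ≈ -0.40000)
F(J) = -3*J**2 (F(J) = (-3*J)*J = -3*J**2)
V(M) = -12/25 (V(M) = -3*(-2/5)**2 = -3*4/25 = -12/25)
(14 - 2)*V(-1) = (14 - 2)*(-12/25) = 12*(-12/25) = -144/25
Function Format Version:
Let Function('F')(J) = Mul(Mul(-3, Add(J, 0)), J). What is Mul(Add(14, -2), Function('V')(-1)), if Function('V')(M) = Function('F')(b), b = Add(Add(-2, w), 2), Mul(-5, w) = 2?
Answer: Rational(-144, 25) ≈ -5.7600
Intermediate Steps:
w = Rational(-2, 5) (w = Mul(Rational(-1, 5), 2) = Rational(-2, 5) ≈ -0.40000)
b = Rational(-2, 5) (b = Add(Add(-2, Rational(-2, 5)), 2) = Add(Rational(-12, 5), 2) = Rational(-2, 5) ≈ -0.40000)
Function('F')(J) = Mul(-3, Pow(J, 2)) (Function('F')(J) = Mul(Mul(-3, J), J) = Mul(-3, Pow(J, 2)))
Function('V')(M) = Rational(-12, 25) (Function('V')(M) = Mul(-3, Pow(Rational(-2, 5), 2)) = Mul(-3, Rational(4, 25)) = Rational(-12, 25))
Mul(Add(14, -2), Function('V')(-1)) = Mul(Add(14, -2), Rational(-12, 25)) = Mul(12, Rational(-12, 25)) = Rational(-144, 25)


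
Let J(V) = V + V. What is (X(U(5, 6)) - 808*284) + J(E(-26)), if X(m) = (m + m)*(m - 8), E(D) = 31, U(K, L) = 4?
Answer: -229442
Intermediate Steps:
X(m) = 2*m*(-8 + m) (X(m) = (2*m)*(-8 + m) = 2*m*(-8 + m))
J(V) = 2*V
(X(U(5, 6)) - 808*284) + J(E(-26)) = (2*4*(-8 + 4) - 808*284) + 2*31 = (2*4*(-4) - 229472) + 62 = (-32 - 229472) + 62 = -229504 + 62 = -229442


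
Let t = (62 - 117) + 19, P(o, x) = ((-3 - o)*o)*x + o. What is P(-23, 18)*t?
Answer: 298908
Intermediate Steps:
P(o, x) = o + o*x*(-3 - o) (P(o, x) = (o*(-3 - o))*x + o = o*x*(-3 - o) + o = o + o*x*(-3 - o))
t = -36 (t = -55 + 19 = -36)
P(-23, 18)*t = -23*(1 - 3*18 - 1*(-23)*18)*(-36) = -23*(1 - 54 + 414)*(-36) = -23*361*(-36) = -8303*(-36) = 298908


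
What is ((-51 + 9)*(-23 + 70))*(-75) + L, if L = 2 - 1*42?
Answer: 148010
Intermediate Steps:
L = -40 (L = 2 - 42 = -40)
((-51 + 9)*(-23 + 70))*(-75) + L = ((-51 + 9)*(-23 + 70))*(-75) - 40 = -42*47*(-75) - 40 = -1974*(-75) - 40 = 148050 - 40 = 148010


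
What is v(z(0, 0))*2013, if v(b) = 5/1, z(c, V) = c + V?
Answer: 10065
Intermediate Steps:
z(c, V) = V + c
v(b) = 5 (v(b) = 5*1 = 5)
v(z(0, 0))*2013 = 5*2013 = 10065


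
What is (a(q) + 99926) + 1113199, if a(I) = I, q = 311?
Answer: 1213436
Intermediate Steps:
(a(q) + 99926) + 1113199 = (311 + 99926) + 1113199 = 100237 + 1113199 = 1213436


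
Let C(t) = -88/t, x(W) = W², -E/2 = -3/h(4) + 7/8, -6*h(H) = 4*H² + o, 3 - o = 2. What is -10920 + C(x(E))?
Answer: -3924055720/358801 ≈ -10937.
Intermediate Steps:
o = 1 (o = 3 - 1*2 = 3 - 2 = 1)
h(H) = -⅙ - 2*H²/3 (h(H) = -(4*H² + 1)/6 = -(1 + 4*H²)/6 = -⅙ - 2*H²/3)
E = -599/260 (E = -2*(-3/(-⅙ - ⅔*4²) + 7/8) = -2*(-3/(-⅙ - ⅔*16) + 7*(⅛)) = -2*(-3/(-⅙ - 32/3) + 7/8) = -2*(-3/(-65/6) + 7/8) = -2*(-3*(-6/65) + 7/8) = -2*(18/65 + 7/8) = -2*599/520 = -599/260 ≈ -2.3038)
-10920 + C(x(E)) = -10920 - 88/((-599/260)²) = -10920 - 88/358801/67600 = -10920 - 88*67600/358801 = -10920 - 5948800/358801 = -3924055720/358801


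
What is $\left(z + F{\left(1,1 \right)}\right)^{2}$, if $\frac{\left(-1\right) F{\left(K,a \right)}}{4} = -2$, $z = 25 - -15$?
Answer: $2304$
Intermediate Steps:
$z = 40$ ($z = 25 + 15 = 40$)
$F{\left(K,a \right)} = 8$ ($F{\left(K,a \right)} = \left(-4\right) \left(-2\right) = 8$)
$\left(z + F{\left(1,1 \right)}\right)^{2} = \left(40 + 8\right)^{2} = 48^{2} = 2304$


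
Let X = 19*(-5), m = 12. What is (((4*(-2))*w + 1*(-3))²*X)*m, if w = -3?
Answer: -502740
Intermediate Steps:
X = -95
(((4*(-2))*w + 1*(-3))²*X)*m = (((4*(-2))*(-3) + 1*(-3))²*(-95))*12 = ((-8*(-3) - 3)²*(-95))*12 = ((24 - 3)²*(-95))*12 = (21²*(-95))*12 = (441*(-95))*12 = -41895*12 = -502740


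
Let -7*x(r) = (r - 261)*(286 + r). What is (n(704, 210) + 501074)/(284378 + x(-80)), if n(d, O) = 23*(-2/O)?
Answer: 52612747/30913380 ≈ 1.7019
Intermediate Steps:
n(d, O) = -46/O
x(r) = -(-261 + r)*(286 + r)/7 (x(r) = -(r - 261)*(286 + r)/7 = -(-261 + r)*(286 + r)/7)
(n(704, 210) + 501074)/(284378 + x(-80)) = (-46/210 + 501074)/(284378 + (74646/7 - 25/7*(-80) - 1/7*(-80)**2)) = (-46*1/210 + 501074)/(284378 + (74646/7 + 2000/7 - 1/7*6400)) = (-23/105 + 501074)/(284378 + (74646/7 + 2000/7 - 6400/7)) = 52612747/(105*(284378 + 70246/7)) = 52612747/(105*(2060892/7)) = (52612747/105)*(7/2060892) = 52612747/30913380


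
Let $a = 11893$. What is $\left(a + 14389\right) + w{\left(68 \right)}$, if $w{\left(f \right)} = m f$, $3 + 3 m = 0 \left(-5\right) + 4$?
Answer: $\frac{78914}{3} \approx 26305.0$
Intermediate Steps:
$m = \frac{1}{3}$ ($m = -1 + \frac{0 \left(-5\right) + 4}{3} = -1 + \frac{0 + 4}{3} = -1 + \frac{1}{3} \cdot 4 = -1 + \frac{4}{3} = \frac{1}{3} \approx 0.33333$)
$w{\left(f \right)} = \frac{f}{3}$
$\left(a + 14389\right) + w{\left(68 \right)} = \left(11893 + 14389\right) + \frac{1}{3} \cdot 68 = 26282 + \frac{68}{3} = \frac{78914}{3}$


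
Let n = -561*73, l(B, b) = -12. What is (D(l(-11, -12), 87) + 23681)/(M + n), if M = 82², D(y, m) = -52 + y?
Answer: -23617/34229 ≈ -0.68997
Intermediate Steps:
n = -40953
M = 6724
(D(l(-11, -12), 87) + 23681)/(M + n) = ((-52 - 12) + 23681)/(6724 - 40953) = (-64 + 23681)/(-34229) = 23617*(-1/34229) = -23617/34229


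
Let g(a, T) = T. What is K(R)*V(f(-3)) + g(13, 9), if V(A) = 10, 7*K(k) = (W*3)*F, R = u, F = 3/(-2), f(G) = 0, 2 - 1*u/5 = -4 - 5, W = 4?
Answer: -117/7 ≈ -16.714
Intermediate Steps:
u = 55 (u = 10 - 5*(-4 - 5) = 10 - 5*(-9) = 10 + 45 = 55)
F = -3/2 (F = 3*(-1/2) = -3/2 ≈ -1.5000)
R = 55
K(k) = -18/7 (K(k) = ((4*3)*(-3/2))/7 = (12*(-3/2))/7 = (1/7)*(-18) = -18/7)
K(R)*V(f(-3)) + g(13, 9) = -18/7*10 + 9 = -180/7 + 9 = -117/7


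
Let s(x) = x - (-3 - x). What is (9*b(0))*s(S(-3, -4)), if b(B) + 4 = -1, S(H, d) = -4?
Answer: 225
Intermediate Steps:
b(B) = -5 (b(B) = -4 - 1 = -5)
s(x) = 3 + 2*x (s(x) = x + (3 + x) = 3 + 2*x)
(9*b(0))*s(S(-3, -4)) = (9*(-5))*(3 + 2*(-4)) = -45*(3 - 8) = -45*(-5) = 225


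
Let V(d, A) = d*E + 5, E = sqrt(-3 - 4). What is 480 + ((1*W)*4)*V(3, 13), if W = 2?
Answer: 520 + 24*I*sqrt(7) ≈ 520.0 + 63.498*I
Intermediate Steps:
E = I*sqrt(7) (E = sqrt(-7) = I*sqrt(7) ≈ 2.6458*I)
V(d, A) = 5 + I*d*sqrt(7) (V(d, A) = d*(I*sqrt(7)) + 5 = I*d*sqrt(7) + 5 = 5 + I*d*sqrt(7))
480 + ((1*W)*4)*V(3, 13) = 480 + ((1*2)*4)*(5 + I*3*sqrt(7)) = 480 + (2*4)*(5 + 3*I*sqrt(7)) = 480 + 8*(5 + 3*I*sqrt(7)) = 480 + (40 + 24*I*sqrt(7)) = 520 + 24*I*sqrt(7)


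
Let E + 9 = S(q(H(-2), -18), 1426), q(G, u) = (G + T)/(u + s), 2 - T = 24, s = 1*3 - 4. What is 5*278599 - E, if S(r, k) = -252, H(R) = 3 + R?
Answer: 1393256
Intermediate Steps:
s = -1 (s = 3 - 4 = -1)
T = -22 (T = 2 - 1*24 = 2 - 24 = -22)
q(G, u) = (-22 + G)/(-1 + u) (q(G, u) = (G - 22)/(u - 1) = (-22 + G)/(-1 + u))
E = -261 (E = -9 - 252 = -261)
5*278599 - E = 5*278599 - 1*(-261) = 1392995 + 261 = 1393256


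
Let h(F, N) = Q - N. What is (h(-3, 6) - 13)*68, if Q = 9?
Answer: -680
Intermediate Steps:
h(F, N) = 9 - N
(h(-3, 6) - 13)*68 = ((9 - 1*6) - 13)*68 = ((9 - 6) - 13)*68 = (3 - 13)*68 = -10*68 = -680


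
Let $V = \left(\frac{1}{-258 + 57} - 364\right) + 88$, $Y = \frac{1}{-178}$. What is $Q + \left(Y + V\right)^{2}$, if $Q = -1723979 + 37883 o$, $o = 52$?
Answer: $\frac{412333154012557}{1280065284} \approx 3.2212 \cdot 10^{5}$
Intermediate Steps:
$Y = - \frac{1}{178} \approx -0.005618$
$V = - \frac{55477}{201}$ ($V = \left(\frac{1}{-201} - 364\right) + 88 = \left(- \frac{1}{201} - 364\right) + 88 = - \frac{73165}{201} + 88 = - \frac{55477}{201} \approx -276.0$)
$Q = 245937$ ($Q = -1723979 + 37883 \cdot 52 = -1723979 + 1969916 = 245937$)
$Q + \left(Y + V\right)^{2} = 245937 + \left(- \frac{1}{178} - \frac{55477}{201}\right)^{2} = 245937 + \left(- \frac{9875107}{35778}\right)^{2} = 245937 + \frac{97517738261449}{1280065284} = \frac{412333154012557}{1280065284}$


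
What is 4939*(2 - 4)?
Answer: -9878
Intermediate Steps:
4939*(2 - 4) = 4939*(-2) = -9878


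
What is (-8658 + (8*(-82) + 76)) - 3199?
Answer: -12437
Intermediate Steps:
(-8658 + (8*(-82) + 76)) - 3199 = (-8658 + (-656 + 76)) - 3199 = (-8658 - 580) - 3199 = -9238 - 3199 = -12437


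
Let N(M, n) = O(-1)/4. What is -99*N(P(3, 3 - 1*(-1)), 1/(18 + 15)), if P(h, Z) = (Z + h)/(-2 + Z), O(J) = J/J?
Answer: -99/4 ≈ -24.750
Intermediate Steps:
O(J) = 1
P(h, Z) = (Z + h)/(-2 + Z)
N(M, n) = ¼ (N(M, n) = 1/4 = 1*(¼) = ¼)
-99*N(P(3, 3 - 1*(-1)), 1/(18 + 15)) = -99*¼ = -99/4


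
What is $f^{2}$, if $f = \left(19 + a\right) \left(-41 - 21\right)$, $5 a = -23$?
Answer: $\frac{19927296}{25} \approx 7.9709 \cdot 10^{5}$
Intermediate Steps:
$a = - \frac{23}{5}$ ($a = \frac{1}{5} \left(-23\right) = - \frac{23}{5} \approx -4.6$)
$f = - \frac{4464}{5}$ ($f = \left(19 - \frac{23}{5}\right) \left(-41 - 21\right) = \frac{72}{5} \left(-62\right) = - \frac{4464}{5} \approx -892.8$)
$f^{2} = \left(- \frac{4464}{5}\right)^{2} = \frac{19927296}{25}$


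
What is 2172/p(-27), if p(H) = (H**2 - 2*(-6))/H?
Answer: -19548/247 ≈ -79.142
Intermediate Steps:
p(H) = (12 + H**2)/H (p(H) = (H**2 + 12)/H = (12 + H**2)/H)
2172/p(-27) = 2172/(-27 + 12/(-27)) = 2172/(-27 + 12*(-1/27)) = 2172/(-27 - 4/9) = 2172/(-247/9) = 2172*(-9/247) = -19548/247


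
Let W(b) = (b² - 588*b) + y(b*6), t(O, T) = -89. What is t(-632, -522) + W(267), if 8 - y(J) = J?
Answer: -87390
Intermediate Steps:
y(J) = 8 - J
W(b) = 8 + b² - 594*b (W(b) = (b² - 588*b) + (8 - b*6) = (b² - 588*b) + (8 - 6*b) = 8 + b² - 594*b)
t(-632, -522) + W(267) = -89 + (8 + 267² - 594*267) = -89 + (8 + 71289 - 158598) = -89 - 87301 = -87390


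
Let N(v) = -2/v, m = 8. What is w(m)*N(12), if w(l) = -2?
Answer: ⅓ ≈ 0.33333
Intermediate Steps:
w(m)*N(12) = -(-4)/12 = -2*(-⅙) = ⅓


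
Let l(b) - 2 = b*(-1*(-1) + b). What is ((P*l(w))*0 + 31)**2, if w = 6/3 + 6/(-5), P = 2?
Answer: 961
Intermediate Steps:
w = 4/5 (w = 6*(1/3) + 6*(-1/5) = 2 - 6/5 = 4/5 ≈ 0.80000)
l(b) = 2 + b*(1 + b) (l(b) = 2 + b*(-1*(-1) + b) = 2 + b*(1 + b))
((P*l(w))*0 + 31)**2 = ((2*(2 + 4/5 + (4/5)**2))*0 + 31)**2 = ((2*(2 + 4/5 + 16/25))*0 + 31)**2 = ((2*(86/25))*0 + 31)**2 = ((172/25)*0 + 31)**2 = (0 + 31)**2 = 31**2 = 961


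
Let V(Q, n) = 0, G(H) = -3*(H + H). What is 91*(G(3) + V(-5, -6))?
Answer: -1638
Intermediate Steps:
G(H) = -6*H
91*(G(3) + V(-5, -6)) = 91*(-6*3 + 0) = 91*(-18 + 0) = 91*(-18) = -1638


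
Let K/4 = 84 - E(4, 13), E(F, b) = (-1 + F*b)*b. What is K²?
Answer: 5363856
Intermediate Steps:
E(F, b) = b*(-1 + F*b)
K = -2316 (K = 4*(84 - 13*(-1 + 4*13)) = 4*(84 - 13*(-1 + 52)) = 4*(84 - 13*51) = 4*(84 - 1*663) = 4*(84 - 663) = 4*(-579) = -2316)
K² = (-2316)² = 5363856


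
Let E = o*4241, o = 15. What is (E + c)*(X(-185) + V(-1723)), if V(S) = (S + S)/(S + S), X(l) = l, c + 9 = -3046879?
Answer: 548922232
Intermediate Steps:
c = -3046888 (c = -9 - 3046879 = -3046888)
E = 63615 (E = 15*4241 = 63615)
V(S) = 1 (V(S) = (2*S)/((2*S)) = (2*S)*(1/(2*S)) = 1)
(E + c)*(X(-185) + V(-1723)) = (63615 - 3046888)*(-185 + 1) = -2983273*(-184) = 548922232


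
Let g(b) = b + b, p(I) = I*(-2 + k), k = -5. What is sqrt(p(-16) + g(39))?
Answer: sqrt(190) ≈ 13.784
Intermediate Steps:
p(I) = -7*I (p(I) = I*(-2 - 5) = I*(-7) = -7*I)
g(b) = 2*b
sqrt(p(-16) + g(39)) = sqrt(-7*(-16) + 2*39) = sqrt(112 + 78) = sqrt(190)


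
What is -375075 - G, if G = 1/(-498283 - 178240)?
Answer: -253746864224/676523 ≈ -3.7508e+5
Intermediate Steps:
G = -1/676523 (G = 1/(-676523) = -1/676523 ≈ -1.4781e-6)
-375075 - G = -375075 - 1*(-1/676523) = -375075 + 1/676523 = -253746864224/676523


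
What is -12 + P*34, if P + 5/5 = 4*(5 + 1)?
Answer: 770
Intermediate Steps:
P = 23 (P = -1 + 4*(5 + 1) = -1 + 4*6 = -1 + 24 = 23)
-12 + P*34 = -12 + 23*34 = -12 + 782 = 770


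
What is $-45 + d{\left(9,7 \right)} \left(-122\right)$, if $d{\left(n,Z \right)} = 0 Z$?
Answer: $-45$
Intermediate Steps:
$d{\left(n,Z \right)} = 0$
$-45 + d{\left(9,7 \right)} \left(-122\right) = -45 + 0 \left(-122\right) = -45 + 0 = -45$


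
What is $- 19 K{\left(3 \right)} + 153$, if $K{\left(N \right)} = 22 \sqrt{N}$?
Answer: $153 - 418 \sqrt{3} \approx -571.0$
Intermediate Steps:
$- 19 K{\left(3 \right)} + 153 = - 19 \cdot 22 \sqrt{3} + 153 = - 418 \sqrt{3} + 153 = 153 - 418 \sqrt{3}$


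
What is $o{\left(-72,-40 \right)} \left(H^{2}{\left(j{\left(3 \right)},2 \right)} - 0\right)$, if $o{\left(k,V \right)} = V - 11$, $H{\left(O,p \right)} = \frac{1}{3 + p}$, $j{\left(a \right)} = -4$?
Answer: $- \frac{51}{25} \approx -2.04$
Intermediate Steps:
$o{\left(k,V \right)} = -11 + V$ ($o{\left(k,V \right)} = V - 11 = -11 + V$)
$o{\left(-72,-40 \right)} \left(H^{2}{\left(j{\left(3 \right)},2 \right)} - 0\right) = \left(-11 - 40\right) \left(\left(\frac{1}{3 + 2}\right)^{2} - 0\right) = - 51 \left(\left(\frac{1}{5}\right)^{2} + 0\right) = - 51 \left(\frac{1}{25} + 0\right) = \left(-51\right) \frac{1}{25} = - \frac{51}{25}$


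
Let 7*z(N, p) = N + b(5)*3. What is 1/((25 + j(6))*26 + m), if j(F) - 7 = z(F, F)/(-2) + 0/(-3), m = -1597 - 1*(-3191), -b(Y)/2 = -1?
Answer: 7/16826 ≈ 0.00041602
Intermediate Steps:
b(Y) = 2 (b(Y) = -2*(-1) = 2)
m = 1594 (m = -1597 + 3191 = 1594)
z(N, p) = 6/7 + N/7 (z(N, p) = (N + 2*3)/7 = (N + 6)/7 = (6 + N)/7 = 6/7 + N/7)
j(F) = 46/7 - F/14 (j(F) = 7 + ((6/7 + F/7)/(-2) + 0/(-3)) = 7 + ((6/7 + F/7)*(-1/2) + 0*(-1/3)) = 7 + ((-3/7 - F/14) + 0) = 7 + (-3/7 - F/14) = 46/7 - F/14)
1/((25 + j(6))*26 + m) = 1/((25 + (46/7 - 1/14*6))*26 + 1594) = 1/((25 + (46/7 - 3/7))*26 + 1594) = 1/((25 + 43/7)*26 + 1594) = 1/((218/7)*26 + 1594) = 1/(5668/7 + 1594) = 1/(16826/7) = 7/16826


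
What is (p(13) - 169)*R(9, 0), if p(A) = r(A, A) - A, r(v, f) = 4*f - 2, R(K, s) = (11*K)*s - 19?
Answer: 2508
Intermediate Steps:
R(K, s) = -19 + 11*K*s (R(K, s) = 11*K*s - 19 = -19 + 11*K*s)
r(v, f) = -2 + 4*f
p(A) = -2 + 3*A (p(A) = (-2 + 4*A) - A = -2 + 3*A)
(p(13) - 169)*R(9, 0) = ((-2 + 3*13) - 169)*(-19 + 11*9*0) = ((-2 + 39) - 169)*(-19 + 0) = (37 - 169)*(-19) = -132*(-19) = 2508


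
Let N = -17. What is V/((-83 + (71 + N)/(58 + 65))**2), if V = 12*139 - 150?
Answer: 2551758/11458225 ≈ 0.22270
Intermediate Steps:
V = 1518 (V = 1668 - 150 = 1518)
V/((-83 + (71 + N)/(58 + 65))**2) = 1518/((-83 + (71 - 17)/(58 + 65))**2) = 1518/((-83 + 54/123)**2) = 1518/((-83 + 54*(1/123))**2) = 1518/((-83 + 18/41)**2) = 1518/((-3385/41)**2) = 1518/(11458225/1681) = 1518*(1681/11458225) = 2551758/11458225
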